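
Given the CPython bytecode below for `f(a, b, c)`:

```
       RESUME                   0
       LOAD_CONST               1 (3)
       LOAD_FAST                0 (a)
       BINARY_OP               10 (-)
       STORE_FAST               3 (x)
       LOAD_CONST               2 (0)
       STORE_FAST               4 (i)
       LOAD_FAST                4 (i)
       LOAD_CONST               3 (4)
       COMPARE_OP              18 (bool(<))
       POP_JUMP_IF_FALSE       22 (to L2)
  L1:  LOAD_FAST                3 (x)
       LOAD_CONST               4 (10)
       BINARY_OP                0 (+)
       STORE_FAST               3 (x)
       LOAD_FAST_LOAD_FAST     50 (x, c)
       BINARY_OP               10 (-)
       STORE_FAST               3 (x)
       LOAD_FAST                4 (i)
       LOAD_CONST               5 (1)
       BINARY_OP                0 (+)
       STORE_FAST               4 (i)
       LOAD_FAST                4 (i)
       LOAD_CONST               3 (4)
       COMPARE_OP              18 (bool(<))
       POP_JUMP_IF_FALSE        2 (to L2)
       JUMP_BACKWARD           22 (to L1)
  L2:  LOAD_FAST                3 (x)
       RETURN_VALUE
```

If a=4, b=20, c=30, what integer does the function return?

LOAD_CONST → push 3
LOAD_FAST a → push 4
BINARY_OP - → 3 - 4 = -1
STORE_FAST x → x=-1
LOAD_CONST → push 0
STORE_FAST i → i=0
LOAD_FAST i → push 0
LOAD_CONST → push 4
COMPARE_OP bool(<) → 0 vs 4 = True
POP_JUMP_IF_FALSE → pop True; no jump
LOAD_FAST x → push -1
LOAD_CONST → push 10
BINARY_OP + → -1 + 10 = 9
STORE_FAST x → x=9
LOAD_FAST_LOAD_FAST x,c → push 9,30
BINARY_OP - → 9 - 30 = -21
STORE_FAST x → x=-21
LOAD_FAST i → push 0
LOAD_CONST → push 1
BINARY_OP + → 0 + 1 = 1
STORE_FAST i → i=1
LOAD_FAST i → push 1
LOAD_CONST → push 4
COMPARE_OP bool(<) → 1 vs 4 = True
POP_JUMP_IF_FALSE → pop True; no jump
LOAD_FAST x → push -21
LOAD_CONST → push 10
BINARY_OP + → -21 + 10 = -11
STORE_FAST x → x=-11
LOAD_FAST_LOAD_FAST x,c → push -11,30
BINARY_OP - → -11 - 30 = -41
STORE_FAST x → x=-41
LOAD_FAST i → push 1
LOAD_CONST → push 1
BINARY_OP + → 1 + 1 = 2
STORE_FAST i → i=2
LOAD_FAST i → push 2
LOAD_CONST → push 4
COMPARE_OP bool(<) → 2 vs 4 = True
POP_JUMP_IF_FALSE → pop True; no jump
LOAD_FAST x → push -41
LOAD_CONST → push 10
BINARY_OP + → -41 + 10 = -31
STORE_FAST x → x=-31
LOAD_FAST_LOAD_FAST x,c → push -31,30
BINARY_OP - → -31 - 30 = -61
STORE_FAST x → x=-61
LOAD_FAST i → push 2
LOAD_CONST → push 1
BINARY_OP + → 2 + 1 = 3
STORE_FAST i → i=3
LOAD_FAST i → push 3
LOAD_CONST → push 4
COMPARE_OP bool(<) → 3 vs 4 = True
POP_JUMP_IF_FALSE → pop True; no jump
LOAD_FAST x → push -61
LOAD_CONST → push 10
BINARY_OP + → -61 + 10 = -51
STORE_FAST x → x=-51
LOAD_FAST_LOAD_FAST x,c → push -51,30
BINARY_OP - → -51 - 30 = -81
STORE_FAST x → x=-81
LOAD_FAST i → push 3
LOAD_CONST → push 1
BINARY_OP + → 3 + 1 = 4
STORE_FAST i → i=4
LOAD_FAST i → push 4
LOAD_CONST → push 4
COMPARE_OP bool(<) → 4 vs 4 = False
POP_JUMP_IF_FALSE → pop False; jump
LOAD_FAST x → push -81
RETURN_VALUE → return -81.

-81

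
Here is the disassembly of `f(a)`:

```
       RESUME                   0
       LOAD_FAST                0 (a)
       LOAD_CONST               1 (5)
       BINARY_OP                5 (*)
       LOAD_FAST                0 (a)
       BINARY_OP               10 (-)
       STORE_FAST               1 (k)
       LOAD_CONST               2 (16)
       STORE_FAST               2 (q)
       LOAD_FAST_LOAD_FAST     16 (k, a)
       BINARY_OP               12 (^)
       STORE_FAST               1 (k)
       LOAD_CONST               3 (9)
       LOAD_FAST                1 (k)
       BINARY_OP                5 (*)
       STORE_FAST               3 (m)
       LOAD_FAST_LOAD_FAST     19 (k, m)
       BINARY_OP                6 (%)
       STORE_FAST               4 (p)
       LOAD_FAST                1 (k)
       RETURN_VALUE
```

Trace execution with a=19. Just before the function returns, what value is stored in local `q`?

16

LOAD_FAST a → push 19. Stack: [19]
LOAD_CONST → push 5. Stack: [19, 5]
BINARY_OP * → 19 * 5 = 95. Stack: [95]
LOAD_FAST a → push 19. Stack: [95, 19]
BINARY_OP - → 95 - 19 = 76. Stack: [76]
STORE_FAST k → k=76. Stack: []
LOAD_CONST → push 16. Stack: [16]
STORE_FAST q → q=16. Stack: []
LOAD_FAST_LOAD_FAST k,a → push 76,19. Stack: [76, 19]
BINARY_OP ^ → 76 ^ 19 = 95. Stack: [95]
STORE_FAST k → k=95. Stack: []
LOAD_CONST → push 9. Stack: [9]
LOAD_FAST k → push 95. Stack: [9, 95]
BINARY_OP * → 9 * 95 = 855. Stack: [855]
STORE_FAST m → m=855. Stack: []
LOAD_FAST_LOAD_FAST k,m → push 95,855. Stack: [95, 855]
BINARY_OP % → 95 % 855 = 95. Stack: [95]
STORE_FAST p → p=95. Stack: []
LOAD_FAST k → push 95. Stack: [95]
RETURN_VALUE → return 95.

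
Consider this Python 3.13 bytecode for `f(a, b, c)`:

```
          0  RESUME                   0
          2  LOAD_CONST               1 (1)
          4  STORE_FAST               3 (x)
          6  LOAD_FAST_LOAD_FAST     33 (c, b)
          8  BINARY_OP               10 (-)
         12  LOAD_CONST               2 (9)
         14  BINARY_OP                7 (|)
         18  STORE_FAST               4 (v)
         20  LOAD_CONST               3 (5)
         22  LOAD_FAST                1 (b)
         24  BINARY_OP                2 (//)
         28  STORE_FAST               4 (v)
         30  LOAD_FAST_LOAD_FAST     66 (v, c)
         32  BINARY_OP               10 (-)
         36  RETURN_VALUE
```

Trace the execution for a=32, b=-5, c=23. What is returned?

-24

LOAD_CONST → push 1. Stack: [1]
STORE_FAST x → x=1. Stack: []
LOAD_FAST_LOAD_FAST c,b → push 23,-5. Stack: [23, -5]
BINARY_OP - → 23 - -5 = 28. Stack: [28]
LOAD_CONST → push 9. Stack: [28, 9]
BINARY_OP | → 28 | 9 = 29. Stack: [29]
STORE_FAST v → v=29. Stack: []
LOAD_CONST → push 5. Stack: [5]
LOAD_FAST b → push -5. Stack: [5, -5]
BINARY_OP // → 5 // -5 = -1. Stack: [-1]
STORE_FAST v → v=-1. Stack: []
LOAD_FAST_LOAD_FAST v,c → push -1,23. Stack: [-1, 23]
BINARY_OP - → -1 - 23 = -24. Stack: [-24]
RETURN_VALUE → return -24.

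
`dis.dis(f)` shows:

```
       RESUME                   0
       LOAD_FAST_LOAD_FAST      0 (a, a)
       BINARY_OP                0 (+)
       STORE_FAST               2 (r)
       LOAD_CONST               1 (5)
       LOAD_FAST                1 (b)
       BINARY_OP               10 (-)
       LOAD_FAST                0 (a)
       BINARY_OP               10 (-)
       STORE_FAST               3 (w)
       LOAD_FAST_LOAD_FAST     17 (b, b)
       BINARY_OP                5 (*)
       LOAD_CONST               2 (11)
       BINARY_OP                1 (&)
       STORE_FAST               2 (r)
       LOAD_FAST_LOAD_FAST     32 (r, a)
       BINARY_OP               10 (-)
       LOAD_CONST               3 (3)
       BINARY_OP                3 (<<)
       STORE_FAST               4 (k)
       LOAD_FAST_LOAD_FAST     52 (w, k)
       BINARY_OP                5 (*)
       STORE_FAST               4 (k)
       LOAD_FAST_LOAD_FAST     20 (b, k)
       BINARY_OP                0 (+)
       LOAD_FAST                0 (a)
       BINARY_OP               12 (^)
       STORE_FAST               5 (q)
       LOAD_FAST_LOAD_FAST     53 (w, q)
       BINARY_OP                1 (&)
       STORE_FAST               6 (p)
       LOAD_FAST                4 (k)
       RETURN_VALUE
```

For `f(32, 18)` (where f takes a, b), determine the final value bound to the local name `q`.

LOAD_FAST_LOAD_FAST a,a → push 32,32. Stack: [32, 32]
BINARY_OP + → 32 + 32 = 64. Stack: [64]
STORE_FAST r → r=64. Stack: []
LOAD_CONST → push 5. Stack: [5]
LOAD_FAST b → push 18. Stack: [5, 18]
BINARY_OP - → 5 - 18 = -13. Stack: [-13]
LOAD_FAST a → push 32. Stack: [-13, 32]
BINARY_OP - → -13 - 32 = -45. Stack: [-45]
STORE_FAST w → w=-45. Stack: []
LOAD_FAST_LOAD_FAST b,b → push 18,18. Stack: [18, 18]
BINARY_OP * → 18 * 18 = 324. Stack: [324]
LOAD_CONST → push 11. Stack: [324, 11]
BINARY_OP & → 324 & 11 = 0. Stack: [0]
STORE_FAST r → r=0. Stack: []
LOAD_FAST_LOAD_FAST r,a → push 0,32. Stack: [0, 32]
BINARY_OP - → 0 - 32 = -32. Stack: [-32]
LOAD_CONST → push 3. Stack: [-32, 3]
BINARY_OP << → -32 << 3 = -256. Stack: [-256]
STORE_FAST k → k=-256. Stack: []
LOAD_FAST_LOAD_FAST w,k → push -45,-256. Stack: [-45, -256]
BINARY_OP * → -45 * -256 = 11520. Stack: [11520]
STORE_FAST k → k=11520. Stack: []
LOAD_FAST_LOAD_FAST b,k → push 18,11520. Stack: [18, 11520]
BINARY_OP + → 18 + 11520 = 11538. Stack: [11538]
LOAD_FAST a → push 32. Stack: [11538, 32]
BINARY_OP ^ → 11538 ^ 32 = 11570. Stack: [11570]
STORE_FAST q → q=11570. Stack: []
LOAD_FAST_LOAD_FAST w,q → push -45,11570. Stack: [-45, 11570]
BINARY_OP & → -45 & 11570 = 11538. Stack: [11538]
STORE_FAST p → p=11538. Stack: []
LOAD_FAST k → push 11520. Stack: [11520]
RETURN_VALUE → return 11520.

11570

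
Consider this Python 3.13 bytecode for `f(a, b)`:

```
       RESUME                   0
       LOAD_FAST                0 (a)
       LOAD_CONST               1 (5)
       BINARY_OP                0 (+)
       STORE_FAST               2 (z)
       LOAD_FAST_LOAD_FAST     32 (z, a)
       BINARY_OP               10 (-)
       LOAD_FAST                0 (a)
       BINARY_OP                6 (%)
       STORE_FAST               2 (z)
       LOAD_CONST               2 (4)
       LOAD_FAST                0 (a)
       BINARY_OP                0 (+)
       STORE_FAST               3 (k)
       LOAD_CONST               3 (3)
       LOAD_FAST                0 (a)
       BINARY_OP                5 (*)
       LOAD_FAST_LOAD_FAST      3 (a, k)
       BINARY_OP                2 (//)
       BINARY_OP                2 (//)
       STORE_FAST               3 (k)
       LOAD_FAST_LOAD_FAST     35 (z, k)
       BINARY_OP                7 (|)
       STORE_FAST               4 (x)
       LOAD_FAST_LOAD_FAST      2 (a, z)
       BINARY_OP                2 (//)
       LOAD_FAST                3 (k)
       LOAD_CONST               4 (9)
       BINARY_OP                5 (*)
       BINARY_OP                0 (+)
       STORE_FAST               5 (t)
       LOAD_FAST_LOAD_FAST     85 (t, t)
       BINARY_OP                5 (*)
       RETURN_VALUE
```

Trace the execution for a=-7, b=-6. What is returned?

LOAD_FAST a → push -7. Stack: [-7]
LOAD_CONST → push 5. Stack: [-7, 5]
BINARY_OP + → -7 + 5 = -2. Stack: [-2]
STORE_FAST z → z=-2. Stack: []
LOAD_FAST_LOAD_FAST z,a → push -2,-7. Stack: [-2, -7]
BINARY_OP - → -2 - -7 = 5. Stack: [5]
LOAD_FAST a → push -7. Stack: [5, -7]
BINARY_OP % → 5 % -7 = -2. Stack: [-2]
STORE_FAST z → z=-2. Stack: []
LOAD_CONST → push 4. Stack: [4]
LOAD_FAST a → push -7. Stack: [4, -7]
BINARY_OP + → 4 + -7 = -3. Stack: [-3]
STORE_FAST k → k=-3. Stack: []
LOAD_CONST → push 3. Stack: [3]
LOAD_FAST a → push -7. Stack: [3, -7]
BINARY_OP * → 3 * -7 = -21. Stack: [-21]
LOAD_FAST_LOAD_FAST a,k → push -7,-3. Stack: [-21, -7, -3]
BINARY_OP // → -7 // -3 = 2. Stack: [-21, 2]
BINARY_OP // → -21 // 2 = -11. Stack: [-11]
STORE_FAST k → k=-11. Stack: []
LOAD_FAST_LOAD_FAST z,k → push -2,-11. Stack: [-2, -11]
BINARY_OP | → -2 | -11 = -1. Stack: [-1]
STORE_FAST x → x=-1. Stack: []
LOAD_FAST_LOAD_FAST a,z → push -7,-2. Stack: [-7, -2]
BINARY_OP // → -7 // -2 = 3. Stack: [3]
LOAD_FAST k → push -11. Stack: [3, -11]
LOAD_CONST → push 9. Stack: [3, -11, 9]
BINARY_OP * → -11 * 9 = -99. Stack: [3, -99]
BINARY_OP + → 3 + -99 = -96. Stack: [-96]
STORE_FAST t → t=-96. Stack: []
LOAD_FAST_LOAD_FAST t,t → push -96,-96. Stack: [-96, -96]
BINARY_OP * → -96 * -96 = 9216. Stack: [9216]
RETURN_VALUE → return 9216.

9216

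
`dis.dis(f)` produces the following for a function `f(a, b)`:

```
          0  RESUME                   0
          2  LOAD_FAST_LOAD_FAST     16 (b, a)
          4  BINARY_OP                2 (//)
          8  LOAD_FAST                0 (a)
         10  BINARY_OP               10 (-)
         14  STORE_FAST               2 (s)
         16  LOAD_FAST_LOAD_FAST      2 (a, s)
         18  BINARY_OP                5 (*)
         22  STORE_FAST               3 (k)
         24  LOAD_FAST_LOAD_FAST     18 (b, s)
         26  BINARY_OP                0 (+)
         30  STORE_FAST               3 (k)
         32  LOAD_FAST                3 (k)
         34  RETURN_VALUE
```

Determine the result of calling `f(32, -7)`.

LOAD_FAST_LOAD_FAST b,a → push -7,32. Stack: [-7, 32]
BINARY_OP // → -7 // 32 = -1. Stack: [-1]
LOAD_FAST a → push 32. Stack: [-1, 32]
BINARY_OP - → -1 - 32 = -33. Stack: [-33]
STORE_FAST s → s=-33. Stack: []
LOAD_FAST_LOAD_FAST a,s → push 32,-33. Stack: [32, -33]
BINARY_OP * → 32 * -33 = -1056. Stack: [-1056]
STORE_FAST k → k=-1056. Stack: []
LOAD_FAST_LOAD_FAST b,s → push -7,-33. Stack: [-7, -33]
BINARY_OP + → -7 + -33 = -40. Stack: [-40]
STORE_FAST k → k=-40. Stack: []
LOAD_FAST k → push -40. Stack: [-40]
RETURN_VALUE → return -40.

-40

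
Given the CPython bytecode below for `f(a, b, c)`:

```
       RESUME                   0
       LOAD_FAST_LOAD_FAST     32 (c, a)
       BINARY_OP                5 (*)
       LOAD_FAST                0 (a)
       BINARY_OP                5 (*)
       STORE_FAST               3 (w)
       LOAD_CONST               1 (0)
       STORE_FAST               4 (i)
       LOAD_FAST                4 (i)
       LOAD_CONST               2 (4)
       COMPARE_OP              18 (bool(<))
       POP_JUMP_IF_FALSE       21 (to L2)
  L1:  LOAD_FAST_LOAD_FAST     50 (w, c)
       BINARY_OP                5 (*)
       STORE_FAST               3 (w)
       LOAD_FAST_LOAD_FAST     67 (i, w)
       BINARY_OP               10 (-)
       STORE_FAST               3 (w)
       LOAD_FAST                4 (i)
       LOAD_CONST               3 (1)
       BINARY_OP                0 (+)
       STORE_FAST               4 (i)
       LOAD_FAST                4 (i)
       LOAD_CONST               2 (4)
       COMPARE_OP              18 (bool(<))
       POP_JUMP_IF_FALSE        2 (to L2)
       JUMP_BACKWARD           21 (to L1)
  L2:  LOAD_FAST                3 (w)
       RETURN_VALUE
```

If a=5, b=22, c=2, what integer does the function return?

LOAD_FAST_LOAD_FAST c,a → push 2,5
BINARY_OP * → 2 * 5 = 10
LOAD_FAST a → push 5
BINARY_OP * → 10 * 5 = 50
STORE_FAST w → w=50
LOAD_CONST → push 0
STORE_FAST i → i=0
LOAD_FAST i → push 0
LOAD_CONST → push 4
COMPARE_OP bool(<) → 0 vs 4 = True
POP_JUMP_IF_FALSE → pop True; no jump
LOAD_FAST_LOAD_FAST w,c → push 50,2
BINARY_OP * → 50 * 2 = 100
STORE_FAST w → w=100
LOAD_FAST_LOAD_FAST i,w → push 0,100
BINARY_OP - → 0 - 100 = -100
STORE_FAST w → w=-100
LOAD_FAST i → push 0
LOAD_CONST → push 1
BINARY_OP + → 0 + 1 = 1
STORE_FAST i → i=1
LOAD_FAST i → push 1
LOAD_CONST → push 4
COMPARE_OP bool(<) → 1 vs 4 = True
POP_JUMP_IF_FALSE → pop True; no jump
LOAD_FAST_LOAD_FAST w,c → push -100,2
BINARY_OP * → -100 * 2 = -200
STORE_FAST w → w=-200
LOAD_FAST_LOAD_FAST i,w → push 1,-200
BINARY_OP - → 1 - -200 = 201
STORE_FAST w → w=201
LOAD_FAST i → push 1
LOAD_CONST → push 1
BINARY_OP + → 1 + 1 = 2
STORE_FAST i → i=2
LOAD_FAST i → push 2
LOAD_CONST → push 4
COMPARE_OP bool(<) → 2 vs 4 = True
POP_JUMP_IF_FALSE → pop True; no jump
LOAD_FAST_LOAD_FAST w,c → push 201,2
BINARY_OP * → 201 * 2 = 402
STORE_FAST w → w=402
LOAD_FAST_LOAD_FAST i,w → push 2,402
BINARY_OP - → 2 - 402 = -400
STORE_FAST w → w=-400
LOAD_FAST i → push 2
LOAD_CONST → push 1
BINARY_OP + → 2 + 1 = 3
STORE_FAST i → i=3
LOAD_FAST i → push 3
LOAD_CONST → push 4
COMPARE_OP bool(<) → 3 vs 4 = True
POP_JUMP_IF_FALSE → pop True; no jump
LOAD_FAST_LOAD_FAST w,c → push -400,2
BINARY_OP * → -400 * 2 = -800
STORE_FAST w → w=-800
LOAD_FAST_LOAD_FAST i,w → push 3,-800
BINARY_OP - → 3 - -800 = 803
STORE_FAST w → w=803
LOAD_FAST i → push 3
LOAD_CONST → push 1
BINARY_OP + → 3 + 1 = 4
STORE_FAST i → i=4
LOAD_FAST i → push 4
LOAD_CONST → push 4
COMPARE_OP bool(<) → 4 vs 4 = False
POP_JUMP_IF_FALSE → pop False; jump
LOAD_FAST w → push 803
RETURN_VALUE → return 803.

803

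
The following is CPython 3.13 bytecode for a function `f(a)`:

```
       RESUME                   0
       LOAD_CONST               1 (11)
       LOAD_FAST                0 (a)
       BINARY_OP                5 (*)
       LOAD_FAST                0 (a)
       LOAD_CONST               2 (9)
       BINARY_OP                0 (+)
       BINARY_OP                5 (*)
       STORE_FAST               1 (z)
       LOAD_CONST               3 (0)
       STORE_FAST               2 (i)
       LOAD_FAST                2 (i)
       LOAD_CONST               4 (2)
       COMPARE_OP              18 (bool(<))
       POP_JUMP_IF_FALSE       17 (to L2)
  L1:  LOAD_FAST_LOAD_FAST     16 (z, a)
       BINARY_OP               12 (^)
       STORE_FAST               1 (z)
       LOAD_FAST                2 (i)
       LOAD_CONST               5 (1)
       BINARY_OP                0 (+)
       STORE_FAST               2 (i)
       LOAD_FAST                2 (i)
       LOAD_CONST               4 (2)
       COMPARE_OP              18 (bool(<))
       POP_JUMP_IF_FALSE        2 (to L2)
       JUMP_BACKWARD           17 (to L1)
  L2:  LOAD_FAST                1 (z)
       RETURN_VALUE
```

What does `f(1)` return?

110

LOAD_CONST → push 11. Stack: [11]
LOAD_FAST a → push 1. Stack: [11, 1]
BINARY_OP * → 11 * 1 = 11. Stack: [11]
LOAD_FAST a → push 1. Stack: [11, 1]
LOAD_CONST → push 9. Stack: [11, 1, 9]
BINARY_OP + → 1 + 9 = 10. Stack: [11, 10]
BINARY_OP * → 11 * 10 = 110. Stack: [110]
STORE_FAST z → z=110. Stack: []
LOAD_CONST → push 0. Stack: [0]
STORE_FAST i → i=0. Stack: []
LOAD_FAST i → push 0. Stack: [0]
LOAD_CONST → push 2. Stack: [0, 2]
COMPARE_OP bool(<) → 0 vs 2 = True. Stack: [True]
POP_JUMP_IF_FALSE → pop True; no jump. Stack: []
LOAD_FAST_LOAD_FAST z,a → push 110,1. Stack: [110, 1]
BINARY_OP ^ → 110 ^ 1 = 111. Stack: [111]
STORE_FAST z → z=111. Stack: []
LOAD_FAST i → push 0. Stack: [0]
LOAD_CONST → push 1. Stack: [0, 1]
BINARY_OP + → 0 + 1 = 1. Stack: [1]
STORE_FAST i → i=1. Stack: []
LOAD_FAST i → push 1. Stack: [1]
LOAD_CONST → push 2. Stack: [1, 2]
COMPARE_OP bool(<) → 1 vs 2 = True. Stack: [True]
POP_JUMP_IF_FALSE → pop True; no jump. Stack: []
LOAD_FAST_LOAD_FAST z,a → push 111,1. Stack: [111, 1]
BINARY_OP ^ → 111 ^ 1 = 110. Stack: [110]
STORE_FAST z → z=110. Stack: []
LOAD_FAST i → push 1. Stack: [1]
LOAD_CONST → push 1. Stack: [1, 1]
BINARY_OP + → 1 + 1 = 2. Stack: [2]
STORE_FAST i → i=2. Stack: []
LOAD_FAST i → push 2. Stack: [2]
LOAD_CONST → push 2. Stack: [2, 2]
COMPARE_OP bool(<) → 2 vs 2 = False. Stack: [False]
POP_JUMP_IF_FALSE → pop False; jump. Stack: []
LOAD_FAST z → push 110. Stack: [110]
RETURN_VALUE → return 110.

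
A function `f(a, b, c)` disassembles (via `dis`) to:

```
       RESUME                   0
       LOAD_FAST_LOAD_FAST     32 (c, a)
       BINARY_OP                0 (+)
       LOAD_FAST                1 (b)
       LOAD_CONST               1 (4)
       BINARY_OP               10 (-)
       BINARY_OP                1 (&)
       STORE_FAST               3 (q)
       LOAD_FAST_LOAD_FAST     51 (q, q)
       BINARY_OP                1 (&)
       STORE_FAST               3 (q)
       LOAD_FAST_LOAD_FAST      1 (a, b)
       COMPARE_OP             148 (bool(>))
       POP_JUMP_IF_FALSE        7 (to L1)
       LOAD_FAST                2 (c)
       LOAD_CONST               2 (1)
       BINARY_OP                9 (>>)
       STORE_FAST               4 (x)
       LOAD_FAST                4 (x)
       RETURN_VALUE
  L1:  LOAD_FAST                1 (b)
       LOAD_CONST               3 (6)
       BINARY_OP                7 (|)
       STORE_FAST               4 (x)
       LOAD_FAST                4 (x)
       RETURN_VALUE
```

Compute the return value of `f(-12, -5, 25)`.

LOAD_FAST_LOAD_FAST c,a → push 25,-12. Stack: [25, -12]
BINARY_OP + → 25 + -12 = 13. Stack: [13]
LOAD_FAST b → push -5. Stack: [13, -5]
LOAD_CONST → push 4. Stack: [13, -5, 4]
BINARY_OP - → -5 - 4 = -9. Stack: [13, -9]
BINARY_OP & → 13 & -9 = 5. Stack: [5]
STORE_FAST q → q=5. Stack: []
LOAD_FAST_LOAD_FAST q,q → push 5,5. Stack: [5, 5]
BINARY_OP & → 5 & 5 = 5. Stack: [5]
STORE_FAST q → q=5. Stack: []
LOAD_FAST_LOAD_FAST a,b → push -12,-5. Stack: [-12, -5]
COMPARE_OP bool(>) → -12 vs -5 = False. Stack: [False]
POP_JUMP_IF_FALSE → pop False; jump. Stack: []
LOAD_FAST b → push -5. Stack: [-5]
LOAD_CONST → push 6. Stack: [-5, 6]
BINARY_OP | → -5 | 6 = -1. Stack: [-1]
STORE_FAST x → x=-1. Stack: []
LOAD_FAST x → push -1. Stack: [-1]
RETURN_VALUE → return -1.

-1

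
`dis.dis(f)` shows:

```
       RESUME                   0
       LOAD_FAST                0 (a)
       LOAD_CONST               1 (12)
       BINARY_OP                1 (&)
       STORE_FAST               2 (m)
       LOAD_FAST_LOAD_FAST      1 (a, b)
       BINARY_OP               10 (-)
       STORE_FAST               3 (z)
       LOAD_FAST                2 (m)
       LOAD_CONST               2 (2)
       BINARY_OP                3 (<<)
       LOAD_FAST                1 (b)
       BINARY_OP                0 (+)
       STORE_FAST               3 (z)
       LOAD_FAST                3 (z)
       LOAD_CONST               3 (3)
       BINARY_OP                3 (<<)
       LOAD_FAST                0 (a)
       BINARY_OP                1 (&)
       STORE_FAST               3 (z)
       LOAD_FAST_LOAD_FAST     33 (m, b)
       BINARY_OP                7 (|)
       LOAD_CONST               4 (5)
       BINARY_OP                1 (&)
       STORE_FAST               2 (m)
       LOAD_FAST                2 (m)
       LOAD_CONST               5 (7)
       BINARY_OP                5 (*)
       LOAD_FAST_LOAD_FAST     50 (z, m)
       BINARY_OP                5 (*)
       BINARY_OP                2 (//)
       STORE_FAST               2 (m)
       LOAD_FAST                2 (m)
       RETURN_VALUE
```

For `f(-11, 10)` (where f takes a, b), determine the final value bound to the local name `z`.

208

LOAD_FAST a → push -11. Stack: [-11]
LOAD_CONST → push 12. Stack: [-11, 12]
BINARY_OP & → -11 & 12 = 4. Stack: [4]
STORE_FAST m → m=4. Stack: []
LOAD_FAST_LOAD_FAST a,b → push -11,10. Stack: [-11, 10]
BINARY_OP - → -11 - 10 = -21. Stack: [-21]
STORE_FAST z → z=-21. Stack: []
LOAD_FAST m → push 4. Stack: [4]
LOAD_CONST → push 2. Stack: [4, 2]
BINARY_OP << → 4 << 2 = 16. Stack: [16]
LOAD_FAST b → push 10. Stack: [16, 10]
BINARY_OP + → 16 + 10 = 26. Stack: [26]
STORE_FAST z → z=26. Stack: []
LOAD_FAST z → push 26. Stack: [26]
LOAD_CONST → push 3. Stack: [26, 3]
BINARY_OP << → 26 << 3 = 208. Stack: [208]
LOAD_FAST a → push -11. Stack: [208, -11]
BINARY_OP & → 208 & -11 = 208. Stack: [208]
STORE_FAST z → z=208. Stack: []
LOAD_FAST_LOAD_FAST m,b → push 4,10. Stack: [4, 10]
BINARY_OP | → 4 | 10 = 14. Stack: [14]
LOAD_CONST → push 5. Stack: [14, 5]
BINARY_OP & → 14 & 5 = 4. Stack: [4]
STORE_FAST m → m=4. Stack: []
LOAD_FAST m → push 4. Stack: [4]
LOAD_CONST → push 7. Stack: [4, 7]
BINARY_OP * → 4 * 7 = 28. Stack: [28]
LOAD_FAST_LOAD_FAST z,m → push 208,4. Stack: [28, 208, 4]
BINARY_OP * → 208 * 4 = 832. Stack: [28, 832]
BINARY_OP // → 28 // 832 = 0. Stack: [0]
STORE_FAST m → m=0. Stack: []
LOAD_FAST m → push 0. Stack: [0]
RETURN_VALUE → return 0.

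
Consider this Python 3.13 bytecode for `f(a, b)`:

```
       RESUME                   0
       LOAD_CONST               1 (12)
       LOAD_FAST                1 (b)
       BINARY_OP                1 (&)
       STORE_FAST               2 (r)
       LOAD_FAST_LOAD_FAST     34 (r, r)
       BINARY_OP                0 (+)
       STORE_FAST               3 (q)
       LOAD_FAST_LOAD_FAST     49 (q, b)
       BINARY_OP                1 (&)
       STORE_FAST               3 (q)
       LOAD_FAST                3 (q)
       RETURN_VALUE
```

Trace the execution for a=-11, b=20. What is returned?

LOAD_CONST → push 12. Stack: [12]
LOAD_FAST b → push 20. Stack: [12, 20]
BINARY_OP & → 12 & 20 = 4. Stack: [4]
STORE_FAST r → r=4. Stack: []
LOAD_FAST_LOAD_FAST r,r → push 4,4. Stack: [4, 4]
BINARY_OP + → 4 + 4 = 8. Stack: [8]
STORE_FAST q → q=8. Stack: []
LOAD_FAST_LOAD_FAST q,b → push 8,20. Stack: [8, 20]
BINARY_OP & → 8 & 20 = 0. Stack: [0]
STORE_FAST q → q=0. Stack: []
LOAD_FAST q → push 0. Stack: [0]
RETURN_VALUE → return 0.

0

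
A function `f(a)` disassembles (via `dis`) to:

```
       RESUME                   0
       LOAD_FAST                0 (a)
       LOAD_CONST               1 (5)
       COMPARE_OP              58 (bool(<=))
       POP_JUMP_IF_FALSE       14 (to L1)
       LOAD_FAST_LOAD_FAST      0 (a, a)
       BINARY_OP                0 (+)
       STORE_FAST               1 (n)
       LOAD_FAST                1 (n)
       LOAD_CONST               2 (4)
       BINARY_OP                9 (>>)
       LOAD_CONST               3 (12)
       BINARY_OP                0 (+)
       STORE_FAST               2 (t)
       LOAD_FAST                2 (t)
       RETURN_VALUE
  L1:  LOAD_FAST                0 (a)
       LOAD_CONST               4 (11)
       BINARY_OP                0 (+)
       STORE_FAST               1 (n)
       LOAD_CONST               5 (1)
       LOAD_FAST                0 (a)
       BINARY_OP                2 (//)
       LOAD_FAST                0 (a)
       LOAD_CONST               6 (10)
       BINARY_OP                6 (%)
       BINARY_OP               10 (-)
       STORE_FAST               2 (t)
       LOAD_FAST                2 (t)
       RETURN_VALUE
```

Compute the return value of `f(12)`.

LOAD_FAST a → push 12. Stack: [12]
LOAD_CONST → push 5. Stack: [12, 5]
COMPARE_OP bool(<=) → 12 vs 5 = False. Stack: [False]
POP_JUMP_IF_FALSE → pop False; jump. Stack: []
LOAD_FAST a → push 12. Stack: [12]
LOAD_CONST → push 11. Stack: [12, 11]
BINARY_OP + → 12 + 11 = 23. Stack: [23]
STORE_FAST n → n=23. Stack: []
LOAD_CONST → push 1. Stack: [1]
LOAD_FAST a → push 12. Stack: [1, 12]
BINARY_OP // → 1 // 12 = 0. Stack: [0]
LOAD_FAST a → push 12. Stack: [0, 12]
LOAD_CONST → push 10. Stack: [0, 12, 10]
BINARY_OP % → 12 % 10 = 2. Stack: [0, 2]
BINARY_OP - → 0 - 2 = -2. Stack: [-2]
STORE_FAST t → t=-2. Stack: []
LOAD_FAST t → push -2. Stack: [-2]
RETURN_VALUE → return -2.

-2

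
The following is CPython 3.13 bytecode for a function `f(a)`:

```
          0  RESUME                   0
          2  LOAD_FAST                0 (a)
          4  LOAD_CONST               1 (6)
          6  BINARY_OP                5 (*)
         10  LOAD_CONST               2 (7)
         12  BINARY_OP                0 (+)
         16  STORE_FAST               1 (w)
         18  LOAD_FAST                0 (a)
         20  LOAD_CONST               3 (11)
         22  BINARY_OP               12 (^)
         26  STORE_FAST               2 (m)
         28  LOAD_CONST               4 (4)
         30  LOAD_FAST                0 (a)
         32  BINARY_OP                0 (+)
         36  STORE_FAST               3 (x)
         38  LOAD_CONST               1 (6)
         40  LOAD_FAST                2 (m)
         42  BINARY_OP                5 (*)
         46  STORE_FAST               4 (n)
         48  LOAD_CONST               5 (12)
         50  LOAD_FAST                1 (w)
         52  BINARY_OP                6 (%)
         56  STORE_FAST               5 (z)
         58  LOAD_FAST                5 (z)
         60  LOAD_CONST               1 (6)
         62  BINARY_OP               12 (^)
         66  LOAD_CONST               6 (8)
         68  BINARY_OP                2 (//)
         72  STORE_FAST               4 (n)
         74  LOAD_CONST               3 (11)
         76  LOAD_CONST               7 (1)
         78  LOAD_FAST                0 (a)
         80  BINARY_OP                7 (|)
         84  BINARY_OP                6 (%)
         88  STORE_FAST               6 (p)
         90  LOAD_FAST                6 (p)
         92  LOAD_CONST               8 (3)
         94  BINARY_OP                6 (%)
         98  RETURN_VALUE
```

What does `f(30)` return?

2

LOAD_FAST a → push 30. Stack: [30]
LOAD_CONST → push 6. Stack: [30, 6]
BINARY_OP * → 30 * 6 = 180. Stack: [180]
LOAD_CONST → push 7. Stack: [180, 7]
BINARY_OP + → 180 + 7 = 187. Stack: [187]
STORE_FAST w → w=187. Stack: []
LOAD_FAST a → push 30. Stack: [30]
LOAD_CONST → push 11. Stack: [30, 11]
BINARY_OP ^ → 30 ^ 11 = 21. Stack: [21]
STORE_FAST m → m=21. Stack: []
LOAD_CONST → push 4. Stack: [4]
LOAD_FAST a → push 30. Stack: [4, 30]
BINARY_OP + → 4 + 30 = 34. Stack: [34]
STORE_FAST x → x=34. Stack: []
LOAD_CONST → push 6. Stack: [6]
LOAD_FAST m → push 21. Stack: [6, 21]
BINARY_OP * → 6 * 21 = 126. Stack: [126]
STORE_FAST n → n=126. Stack: []
LOAD_CONST → push 12. Stack: [12]
LOAD_FAST w → push 187. Stack: [12, 187]
BINARY_OP % → 12 % 187 = 12. Stack: [12]
STORE_FAST z → z=12. Stack: []
LOAD_FAST z → push 12. Stack: [12]
LOAD_CONST → push 6. Stack: [12, 6]
BINARY_OP ^ → 12 ^ 6 = 10. Stack: [10]
LOAD_CONST → push 8. Stack: [10, 8]
BINARY_OP // → 10 // 8 = 1. Stack: [1]
STORE_FAST n → n=1. Stack: []
LOAD_CONST → push 11. Stack: [11]
LOAD_CONST → push 1. Stack: [11, 1]
LOAD_FAST a → push 30. Stack: [11, 1, 30]
BINARY_OP | → 1 | 30 = 31. Stack: [11, 31]
BINARY_OP % → 11 % 31 = 11. Stack: [11]
STORE_FAST p → p=11. Stack: []
LOAD_FAST p → push 11. Stack: [11]
LOAD_CONST → push 3. Stack: [11, 3]
BINARY_OP % → 11 % 3 = 2. Stack: [2]
RETURN_VALUE → return 2.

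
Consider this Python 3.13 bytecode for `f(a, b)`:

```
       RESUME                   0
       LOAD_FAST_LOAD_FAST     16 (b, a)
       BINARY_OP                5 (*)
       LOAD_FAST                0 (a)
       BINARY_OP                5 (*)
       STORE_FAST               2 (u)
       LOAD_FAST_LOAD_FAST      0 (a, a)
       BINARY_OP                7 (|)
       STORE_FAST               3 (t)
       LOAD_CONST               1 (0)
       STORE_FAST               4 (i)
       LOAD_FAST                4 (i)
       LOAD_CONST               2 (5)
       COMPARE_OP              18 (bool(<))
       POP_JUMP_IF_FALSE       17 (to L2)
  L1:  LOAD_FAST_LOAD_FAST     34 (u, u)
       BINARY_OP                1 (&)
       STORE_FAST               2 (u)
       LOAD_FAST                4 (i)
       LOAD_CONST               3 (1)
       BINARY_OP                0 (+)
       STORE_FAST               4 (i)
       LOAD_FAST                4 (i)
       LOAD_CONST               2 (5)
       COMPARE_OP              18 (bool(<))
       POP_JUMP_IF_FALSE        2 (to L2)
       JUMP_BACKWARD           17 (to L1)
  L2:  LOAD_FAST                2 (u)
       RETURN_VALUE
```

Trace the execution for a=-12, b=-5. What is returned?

-720

LOAD_FAST_LOAD_FAST b,a → push -5,-12
BINARY_OP * → -5 * -12 = 60
LOAD_FAST a → push -12
BINARY_OP * → 60 * -12 = -720
STORE_FAST u → u=-720
LOAD_FAST_LOAD_FAST a,a → push -12,-12
BINARY_OP | → -12 | -12 = -12
STORE_FAST t → t=-12
LOAD_CONST → push 0
STORE_FAST i → i=0
LOAD_FAST i → push 0
LOAD_CONST → push 5
COMPARE_OP bool(<) → 0 vs 5 = True
POP_JUMP_IF_FALSE → pop True; no jump
LOAD_FAST_LOAD_FAST u,u → push -720,-720
BINARY_OP & → -720 & -720 = -720
STORE_FAST u → u=-720
LOAD_FAST i → push 0
LOAD_CONST → push 1
BINARY_OP + → 0 + 1 = 1
STORE_FAST i → i=1
LOAD_FAST i → push 1
LOAD_CONST → push 5
COMPARE_OP bool(<) → 1 vs 5 = True
POP_JUMP_IF_FALSE → pop True; no jump
LOAD_FAST_LOAD_FAST u,u → push -720,-720
BINARY_OP & → -720 & -720 = -720
STORE_FAST u → u=-720
LOAD_FAST i → push 1
LOAD_CONST → push 1
BINARY_OP + → 1 + 1 = 2
STORE_FAST i → i=2
LOAD_FAST i → push 2
LOAD_CONST → push 5
COMPARE_OP bool(<) → 2 vs 5 = True
POP_JUMP_IF_FALSE → pop True; no jump
LOAD_FAST_LOAD_FAST u,u → push -720,-720
BINARY_OP & → -720 & -720 = -720
STORE_FAST u → u=-720
LOAD_FAST i → push 2
LOAD_CONST → push 1
BINARY_OP + → 2 + 1 = 3
STORE_FAST i → i=3
LOAD_FAST i → push 3
LOAD_CONST → push 5
COMPARE_OP bool(<) → 3 vs 5 = True
POP_JUMP_IF_FALSE → pop True; no jump
LOAD_FAST_LOAD_FAST u,u → push -720,-720
BINARY_OP & → -720 & -720 = -720
STORE_FAST u → u=-720
LOAD_FAST i → push 3
LOAD_CONST → push 1
BINARY_OP + → 3 + 1 = 4
STORE_FAST i → i=4
LOAD_FAST i → push 4
LOAD_CONST → push 5
COMPARE_OP bool(<) → 4 vs 5 = True
POP_JUMP_IF_FALSE → pop True; no jump
LOAD_FAST_LOAD_FAST u,u → push -720,-720
BINARY_OP & → -720 & -720 = -720
STORE_FAST u → u=-720
LOAD_FAST i → push 4
LOAD_CONST → push 1
BINARY_OP + → 4 + 1 = 5
STORE_FAST i → i=5
LOAD_FAST i → push 5
LOAD_CONST → push 5
COMPARE_OP bool(<) → 5 vs 5 = False
POP_JUMP_IF_FALSE → pop False; jump
LOAD_FAST u → push -720
RETURN_VALUE → return -720.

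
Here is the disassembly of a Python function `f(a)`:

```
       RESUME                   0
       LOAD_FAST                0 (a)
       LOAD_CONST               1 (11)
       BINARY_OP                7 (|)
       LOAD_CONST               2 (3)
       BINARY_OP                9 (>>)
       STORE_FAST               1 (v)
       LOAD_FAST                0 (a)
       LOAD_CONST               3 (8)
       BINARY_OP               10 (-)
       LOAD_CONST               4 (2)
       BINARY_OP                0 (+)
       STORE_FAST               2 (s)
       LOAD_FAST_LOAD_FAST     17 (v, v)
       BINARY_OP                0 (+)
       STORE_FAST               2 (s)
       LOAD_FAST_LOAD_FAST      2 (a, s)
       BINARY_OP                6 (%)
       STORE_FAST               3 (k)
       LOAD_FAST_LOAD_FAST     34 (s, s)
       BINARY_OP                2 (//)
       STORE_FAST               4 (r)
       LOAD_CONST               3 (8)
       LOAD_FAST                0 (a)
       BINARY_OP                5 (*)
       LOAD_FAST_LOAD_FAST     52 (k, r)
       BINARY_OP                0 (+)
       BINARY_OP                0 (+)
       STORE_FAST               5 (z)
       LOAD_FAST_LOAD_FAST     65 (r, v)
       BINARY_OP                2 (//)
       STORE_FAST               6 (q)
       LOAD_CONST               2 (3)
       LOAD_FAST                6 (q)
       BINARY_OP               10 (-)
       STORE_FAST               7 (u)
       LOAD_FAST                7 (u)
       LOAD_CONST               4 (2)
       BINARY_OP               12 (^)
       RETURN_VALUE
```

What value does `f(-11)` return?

LOAD_FAST a → push -11. Stack: [-11]
LOAD_CONST → push 11. Stack: [-11, 11]
BINARY_OP | → -11 | 11 = -1. Stack: [-1]
LOAD_CONST → push 3. Stack: [-1, 3]
BINARY_OP >> → -1 >> 3 = -1. Stack: [-1]
STORE_FAST v → v=-1. Stack: []
LOAD_FAST a → push -11. Stack: [-11]
LOAD_CONST → push 8. Stack: [-11, 8]
BINARY_OP - → -11 - 8 = -19. Stack: [-19]
LOAD_CONST → push 2. Stack: [-19, 2]
BINARY_OP + → -19 + 2 = -17. Stack: [-17]
STORE_FAST s → s=-17. Stack: []
LOAD_FAST_LOAD_FAST v,v → push -1,-1. Stack: [-1, -1]
BINARY_OP + → -1 + -1 = -2. Stack: [-2]
STORE_FAST s → s=-2. Stack: []
LOAD_FAST_LOAD_FAST a,s → push -11,-2. Stack: [-11, -2]
BINARY_OP % → -11 % -2 = -1. Stack: [-1]
STORE_FAST k → k=-1. Stack: []
LOAD_FAST_LOAD_FAST s,s → push -2,-2. Stack: [-2, -2]
BINARY_OP // → -2 // -2 = 1. Stack: [1]
STORE_FAST r → r=1. Stack: []
LOAD_CONST → push 8. Stack: [8]
LOAD_FAST a → push -11. Stack: [8, -11]
BINARY_OP * → 8 * -11 = -88. Stack: [-88]
LOAD_FAST_LOAD_FAST k,r → push -1,1. Stack: [-88, -1, 1]
BINARY_OP + → -1 + 1 = 0. Stack: [-88, 0]
BINARY_OP + → -88 + 0 = -88. Stack: [-88]
STORE_FAST z → z=-88. Stack: []
LOAD_FAST_LOAD_FAST r,v → push 1,-1. Stack: [1, -1]
BINARY_OP // → 1 // -1 = -1. Stack: [-1]
STORE_FAST q → q=-1. Stack: []
LOAD_CONST → push 3. Stack: [3]
LOAD_FAST q → push -1. Stack: [3, -1]
BINARY_OP - → 3 - -1 = 4. Stack: [4]
STORE_FAST u → u=4. Stack: []
LOAD_FAST u → push 4. Stack: [4]
LOAD_CONST → push 2. Stack: [4, 2]
BINARY_OP ^ → 4 ^ 2 = 6. Stack: [6]
RETURN_VALUE → return 6.

6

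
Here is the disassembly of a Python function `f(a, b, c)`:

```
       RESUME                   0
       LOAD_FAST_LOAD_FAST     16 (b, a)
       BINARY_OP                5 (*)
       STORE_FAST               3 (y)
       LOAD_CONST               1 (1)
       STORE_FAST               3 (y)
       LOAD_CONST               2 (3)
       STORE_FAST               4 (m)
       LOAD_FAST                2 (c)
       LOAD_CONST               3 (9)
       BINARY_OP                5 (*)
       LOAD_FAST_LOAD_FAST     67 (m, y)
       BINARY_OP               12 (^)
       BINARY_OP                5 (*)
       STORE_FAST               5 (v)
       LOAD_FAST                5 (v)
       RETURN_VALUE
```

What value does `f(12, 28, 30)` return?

LOAD_FAST_LOAD_FAST b,a → push 28,12. Stack: [28, 12]
BINARY_OP * → 28 * 12 = 336. Stack: [336]
STORE_FAST y → y=336. Stack: []
LOAD_CONST → push 1. Stack: [1]
STORE_FAST y → y=1. Stack: []
LOAD_CONST → push 3. Stack: [3]
STORE_FAST m → m=3. Stack: []
LOAD_FAST c → push 30. Stack: [30]
LOAD_CONST → push 9. Stack: [30, 9]
BINARY_OP * → 30 * 9 = 270. Stack: [270]
LOAD_FAST_LOAD_FAST m,y → push 3,1. Stack: [270, 3, 1]
BINARY_OP ^ → 3 ^ 1 = 2. Stack: [270, 2]
BINARY_OP * → 270 * 2 = 540. Stack: [540]
STORE_FAST v → v=540. Stack: []
LOAD_FAST v → push 540. Stack: [540]
RETURN_VALUE → return 540.

540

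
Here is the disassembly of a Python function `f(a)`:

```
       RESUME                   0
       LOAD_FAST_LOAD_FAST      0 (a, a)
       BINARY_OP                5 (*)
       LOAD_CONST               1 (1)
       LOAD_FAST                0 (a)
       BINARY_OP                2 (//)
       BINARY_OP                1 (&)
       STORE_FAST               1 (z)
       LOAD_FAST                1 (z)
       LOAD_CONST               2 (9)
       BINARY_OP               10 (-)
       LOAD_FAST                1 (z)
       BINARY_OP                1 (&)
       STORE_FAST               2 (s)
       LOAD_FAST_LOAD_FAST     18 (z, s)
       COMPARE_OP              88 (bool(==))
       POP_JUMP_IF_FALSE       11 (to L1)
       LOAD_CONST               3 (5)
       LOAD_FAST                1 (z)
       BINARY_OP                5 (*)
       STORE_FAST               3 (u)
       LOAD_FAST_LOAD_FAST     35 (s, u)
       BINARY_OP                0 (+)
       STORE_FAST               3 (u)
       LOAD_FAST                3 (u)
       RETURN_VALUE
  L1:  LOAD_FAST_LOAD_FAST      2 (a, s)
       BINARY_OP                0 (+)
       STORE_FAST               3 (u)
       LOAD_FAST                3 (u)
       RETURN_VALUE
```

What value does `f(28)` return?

0

LOAD_FAST_LOAD_FAST a,a → push 28,28. Stack: [28, 28]
BINARY_OP * → 28 * 28 = 784. Stack: [784]
LOAD_CONST → push 1. Stack: [784, 1]
LOAD_FAST a → push 28. Stack: [784, 1, 28]
BINARY_OP // → 1 // 28 = 0. Stack: [784, 0]
BINARY_OP & → 784 & 0 = 0. Stack: [0]
STORE_FAST z → z=0. Stack: []
LOAD_FAST z → push 0. Stack: [0]
LOAD_CONST → push 9. Stack: [0, 9]
BINARY_OP - → 0 - 9 = -9. Stack: [-9]
LOAD_FAST z → push 0. Stack: [-9, 0]
BINARY_OP & → -9 & 0 = 0. Stack: [0]
STORE_FAST s → s=0. Stack: []
LOAD_FAST_LOAD_FAST z,s → push 0,0. Stack: [0, 0]
COMPARE_OP bool(==) → 0 vs 0 = True. Stack: [True]
POP_JUMP_IF_FALSE → pop True; no jump. Stack: []
LOAD_CONST → push 5. Stack: [5]
LOAD_FAST z → push 0. Stack: [5, 0]
BINARY_OP * → 5 * 0 = 0. Stack: [0]
STORE_FAST u → u=0. Stack: []
LOAD_FAST_LOAD_FAST s,u → push 0,0. Stack: [0, 0]
BINARY_OP + → 0 + 0 = 0. Stack: [0]
STORE_FAST u → u=0. Stack: []
LOAD_FAST u → push 0. Stack: [0]
RETURN_VALUE → return 0.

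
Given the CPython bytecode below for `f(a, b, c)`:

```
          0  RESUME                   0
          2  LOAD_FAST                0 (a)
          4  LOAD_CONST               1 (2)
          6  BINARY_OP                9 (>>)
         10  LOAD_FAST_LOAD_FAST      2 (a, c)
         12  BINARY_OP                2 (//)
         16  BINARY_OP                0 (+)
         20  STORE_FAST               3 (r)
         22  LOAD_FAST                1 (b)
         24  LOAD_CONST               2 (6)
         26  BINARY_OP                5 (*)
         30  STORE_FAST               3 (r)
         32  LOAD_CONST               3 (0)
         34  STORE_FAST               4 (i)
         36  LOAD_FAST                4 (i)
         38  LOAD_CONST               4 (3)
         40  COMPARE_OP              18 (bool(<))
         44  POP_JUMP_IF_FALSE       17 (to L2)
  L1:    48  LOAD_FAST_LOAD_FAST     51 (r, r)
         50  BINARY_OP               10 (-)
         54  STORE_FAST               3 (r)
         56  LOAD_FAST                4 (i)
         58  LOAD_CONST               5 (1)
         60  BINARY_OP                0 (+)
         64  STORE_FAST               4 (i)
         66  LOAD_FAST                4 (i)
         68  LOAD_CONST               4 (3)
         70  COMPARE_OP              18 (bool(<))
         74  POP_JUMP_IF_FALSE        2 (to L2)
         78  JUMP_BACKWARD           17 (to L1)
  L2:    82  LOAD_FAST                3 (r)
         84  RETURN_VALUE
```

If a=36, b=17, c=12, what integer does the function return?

LOAD_FAST a → push 36. Stack: [36]
LOAD_CONST → push 2. Stack: [36, 2]
BINARY_OP >> → 36 >> 2 = 9. Stack: [9]
LOAD_FAST_LOAD_FAST a,c → push 36,12. Stack: [9, 36, 12]
BINARY_OP // → 36 // 12 = 3. Stack: [9, 3]
BINARY_OP + → 9 + 3 = 12. Stack: [12]
STORE_FAST r → r=12. Stack: []
LOAD_FAST b → push 17. Stack: [17]
LOAD_CONST → push 6. Stack: [17, 6]
BINARY_OP * → 17 * 6 = 102. Stack: [102]
STORE_FAST r → r=102. Stack: []
LOAD_CONST → push 0. Stack: [0]
STORE_FAST i → i=0. Stack: []
LOAD_FAST i → push 0. Stack: [0]
LOAD_CONST → push 3. Stack: [0, 3]
COMPARE_OP bool(<) → 0 vs 3 = True. Stack: [True]
POP_JUMP_IF_FALSE → pop True; no jump. Stack: []
LOAD_FAST_LOAD_FAST r,r → push 102,102. Stack: [102, 102]
BINARY_OP - → 102 - 102 = 0. Stack: [0]
STORE_FAST r → r=0. Stack: []
LOAD_FAST i → push 0. Stack: [0]
LOAD_CONST → push 1. Stack: [0, 1]
BINARY_OP + → 0 + 1 = 1. Stack: [1]
STORE_FAST i → i=1. Stack: []
LOAD_FAST i → push 1. Stack: [1]
LOAD_CONST → push 3. Stack: [1, 3]
COMPARE_OP bool(<) → 1 vs 3 = True. Stack: [True]
POP_JUMP_IF_FALSE → pop True; no jump. Stack: []
LOAD_FAST_LOAD_FAST r,r → push 0,0. Stack: [0, 0]
BINARY_OP - → 0 - 0 = 0. Stack: [0]
STORE_FAST r → r=0. Stack: []
LOAD_FAST i → push 1. Stack: [1]
LOAD_CONST → push 1. Stack: [1, 1]
BINARY_OP + → 1 + 1 = 2. Stack: [2]
STORE_FAST i → i=2. Stack: []
LOAD_FAST i → push 2. Stack: [2]
LOAD_CONST → push 3. Stack: [2, 3]
COMPARE_OP bool(<) → 2 vs 3 = True. Stack: [True]
POP_JUMP_IF_FALSE → pop True; no jump. Stack: []
LOAD_FAST_LOAD_FAST r,r → push 0,0. Stack: [0, 0]
BINARY_OP - → 0 - 0 = 0. Stack: [0]
STORE_FAST r → r=0. Stack: []
LOAD_FAST i → push 2. Stack: [2]
LOAD_CONST → push 1. Stack: [2, 1]
BINARY_OP + → 2 + 1 = 3. Stack: [3]
STORE_FAST i → i=3. Stack: []
LOAD_FAST i → push 3. Stack: [3]
LOAD_CONST → push 3. Stack: [3, 3]
COMPARE_OP bool(<) → 3 vs 3 = False. Stack: [False]
POP_JUMP_IF_FALSE → pop False; jump. Stack: []
LOAD_FAST r → push 0. Stack: [0]
RETURN_VALUE → return 0.

0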